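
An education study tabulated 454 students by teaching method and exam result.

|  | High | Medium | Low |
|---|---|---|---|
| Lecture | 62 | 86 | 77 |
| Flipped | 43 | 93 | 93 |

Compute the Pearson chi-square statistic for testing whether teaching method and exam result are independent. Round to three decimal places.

5.183

Row totals: 225, 229. Column totals: 105, 179, 170. Grand total N = 454.
Expected counts (row total × column total / N):
  Lecture, High: 225×105/454 = 52.0374
  Lecture, Medium: 225×179/454 = 88.7115
  Lecture, Low: 225×170/454 = 84.2511
  Flipped, High: 229×105/454 = 52.9626
  Flipped, Medium: 229×179/454 = 90.2885
  Flipped, Low: 229×170/454 = 85.7489
Contributions (O − E)²/E:
  (62 − 52.0374)²/52.0374 = 1.9073
  (86 − 88.7115)²/88.7115 = 0.0829
  (77 − 84.2511)²/84.2511 = 0.6241
  (43 − 52.9626)²/52.9626 = 1.8740
  (93 − 90.2885)²/90.2885 = 0.0814
  (93 − 85.7489)²/85.7489 = 0.6132
χ² = 1.9073 + 0.0829 + 0.6241 + 1.8740 + 0.0814 + 0.6132 = 5.183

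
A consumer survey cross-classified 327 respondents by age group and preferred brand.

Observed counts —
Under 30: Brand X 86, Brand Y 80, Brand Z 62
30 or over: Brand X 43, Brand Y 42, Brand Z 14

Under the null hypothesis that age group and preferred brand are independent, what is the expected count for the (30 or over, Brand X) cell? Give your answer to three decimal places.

39.055

Row total (30 or over) = 99; column total (Brand X) = 129; grand total N = 327.
Expected count = (row total × column total) / N = 99 × 129 / 327 = 39.055.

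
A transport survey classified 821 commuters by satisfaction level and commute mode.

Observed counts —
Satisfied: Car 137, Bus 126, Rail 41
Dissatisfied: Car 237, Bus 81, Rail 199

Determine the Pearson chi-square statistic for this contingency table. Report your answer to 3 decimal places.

91.431

Row totals: 304, 517. Column totals: 374, 207, 240. Grand total N = 821.
Expected counts (row total × column total / N):
  Satisfied, Car: 304×374/821 = 138.4848
  Satisfied, Bus: 304×207/821 = 76.6480
  Satisfied, Rail: 304×240/821 = 88.8672
  Dissatisfied, Car: 517×374/821 = 235.5152
  Dissatisfied, Bus: 517×207/821 = 130.3520
  Dissatisfied, Rail: 517×240/821 = 151.1328
Contributions (O − E)²/E:
  (137 − 138.4848)²/138.4848 = 0.0159
  (126 − 76.6480)²/76.6480 = 31.7767
  (41 − 88.8672)²/88.8672 = 25.7831
  (237 − 235.5152)²/235.5152 = 0.0094
  (81 − 130.3520)²/130.3520 = 18.6849
  (199 − 151.1328)²/151.1328 = 15.1606
χ² = 0.0159 + 31.7767 + 25.7831 + 0.0094 + 18.6849 + 15.1606 = 91.431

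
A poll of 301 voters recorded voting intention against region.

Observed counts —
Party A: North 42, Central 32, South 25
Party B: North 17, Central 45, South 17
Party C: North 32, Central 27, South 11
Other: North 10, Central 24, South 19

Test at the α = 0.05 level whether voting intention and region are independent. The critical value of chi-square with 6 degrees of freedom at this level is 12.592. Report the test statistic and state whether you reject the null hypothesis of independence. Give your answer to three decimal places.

24.257; reject H₀

Row totals: 99, 79, 70, 53. Column totals: 101, 128, 72. Grand total N = 301.
Expected counts (row total × column total / N):
  Party A, North: 99×101/301 = 33.219269
  Party A, Central: 99×128/301 = 42.099668
  Party A, South: 99×72/301 = 23.681063
  Party B, North: 79×101/301 = 26.508306
  Party B, Central: 79×128/301 = 33.594684
  Party B, South: 79×72/301 = 18.897010
  Party C, North: 70×101/301 = 23.488372
  Party C, Central: 70×128/301 = 29.767442
  Party C, South: 70×72/301 = 16.744186
  Other, North: 53×101/301 = 17.784053
  Other, Central: 53×128/301 = 22.538206
  Other, South: 53×72/301 = 12.677741
Contributions (O − E)²/E:
  (42 − 33.219269)²/33.219269 = 2.3210
  (32 − 42.099668)²/42.099668 = 2.4229
  (25 − 23.681063)²/23.681063 = 0.0735
  (17 − 26.508306)²/26.508306 = 3.4105
  (45 − 33.594684)²/33.594684 = 3.8721
  (17 − 18.897010)²/18.897010 = 0.1904
  (32 − 23.488372)²/23.488372 = 3.0844
  (27 − 29.767442)²/29.767442 = 0.2573
  (11 − 16.744186)²/16.744186 = 1.9706
  (10 − 17.784053)²/17.784053 = 3.4071
  (24 − 22.538206)²/22.538206 = 0.0948
  (19 − 12.677741)²/12.677741 = 3.1528
χ² = 2.3210 + 2.4229 + 0.0735 + 3.4105 + 3.8721 + 0.1904 + 3.0844 + 0.2573 + 1.9706 + 3.4071 + 0.0948 + 3.1528 = 24.257
df = (4−1)(3−1) = 6. Since 24.257 > 12.592, reject the null hypothesis of independence at α = 0.05.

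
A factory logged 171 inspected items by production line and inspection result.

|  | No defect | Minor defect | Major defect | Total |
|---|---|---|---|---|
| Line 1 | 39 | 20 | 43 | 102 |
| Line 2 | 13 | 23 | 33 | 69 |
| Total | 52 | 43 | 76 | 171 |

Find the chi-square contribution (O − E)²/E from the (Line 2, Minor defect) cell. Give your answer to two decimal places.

Row total (Line 2) = 69; column total (Minor defect) = 43; N = 171.
Expected count E = 69 × 43 / 171 = 17.351.
Contribution = (O − E)²/E = (23 − 17.351)² / 17.351 = 1.84.

1.84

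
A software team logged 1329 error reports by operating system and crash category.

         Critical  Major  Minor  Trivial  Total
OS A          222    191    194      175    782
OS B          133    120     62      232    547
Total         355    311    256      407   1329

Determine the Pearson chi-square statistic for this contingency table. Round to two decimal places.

Grand total N = 1329.
Expected counts (row total × column total / N):
  OS A, Critical: 782×355/1329 = 208.886
  OS A, Major: 782×311/1329 = 182.996
  OS A, Minor: 782×256/1329 = 150.634
  OS A, Trivial: 782×407/1329 = 239.484
  OS B, Critical: 547×355/1329 = 146.114
  OS B, Major: 547×311/1329 = 128.004
  OS B, Minor: 547×256/1329 = 105.366
  OS B, Trivial: 547×407/1329 = 167.516
Contributions (O − E)²/E:
  (222 − 208.886)²/208.886 = 0.8233
  (191 − 182.996)²/182.996 = 0.3501
  (194 − 150.634)²/150.634 = 12.4846
  (175 − 239.484)²/239.484 = 17.3631
  (133 − 146.114)²/146.114 = 1.1770
  (120 − 128.004)²/128.004 = 0.5005
  (62 − 105.366)²/105.366 = 17.8484
  (232 − 167.516)²/167.516 = 24.8226
χ² = 0.8233 + 0.3501 + 12.4846 + 17.3631 + 1.1770 + 0.5005 + 17.8484 + 24.8226 = 75.37

75.37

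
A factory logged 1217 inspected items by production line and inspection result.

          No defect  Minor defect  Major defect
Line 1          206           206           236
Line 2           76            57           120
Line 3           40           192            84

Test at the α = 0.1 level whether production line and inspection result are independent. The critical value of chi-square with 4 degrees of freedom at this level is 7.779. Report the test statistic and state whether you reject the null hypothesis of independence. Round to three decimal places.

114.392; reject H₀

Row totals: 648, 253, 316. Column totals: 322, 455, 440. Grand total N = 1217.
Expected counts (row total × column total / N):
  Line 1, No defect: 648×322/1217 = 171.4511
  Line 1, Minor defect: 648×455/1217 = 242.2679
  Line 1, Major defect: 648×440/1217 = 234.2810
  Line 2, No defect: 253×322/1217 = 66.9400
  Line 2, Minor defect: 253×455/1217 = 94.5892
  Line 2, Major defect: 253×440/1217 = 91.4708
  Line 3, No defect: 316×322/1217 = 83.6089
  Line 3, Minor defect: 316×455/1217 = 118.1430
  Line 3, Major defect: 316×440/1217 = 114.2482
Contributions (O − E)²/E:
  (206 − 171.4511)²/171.4511 = 6.9619
  (206 − 242.2679)²/242.2679 = 5.4294
  (236 − 234.2810)²/234.2810 = 0.0126
  (76 − 66.9400)²/66.9400 = 1.2262
  (57 − 94.5892)²/94.5892 = 14.9377
  (120 − 91.4708)²/91.4708 = 8.8981
  (40 − 83.6089)²/83.6089 = 22.7456
  (192 − 118.1430)²/118.1430 = 46.1716
  (84 − 114.2482)²/114.2482 = 8.0085
χ² = 6.9619 + 5.4294 + 0.0126 + 1.2262 + 14.9377 + 8.8981 + 22.7456 + 46.1716 + 8.0085 = 114.392
df = (3−1)(3−1) = 4. Since 114.392 > 7.779, reject the null hypothesis of independence at α = 0.1.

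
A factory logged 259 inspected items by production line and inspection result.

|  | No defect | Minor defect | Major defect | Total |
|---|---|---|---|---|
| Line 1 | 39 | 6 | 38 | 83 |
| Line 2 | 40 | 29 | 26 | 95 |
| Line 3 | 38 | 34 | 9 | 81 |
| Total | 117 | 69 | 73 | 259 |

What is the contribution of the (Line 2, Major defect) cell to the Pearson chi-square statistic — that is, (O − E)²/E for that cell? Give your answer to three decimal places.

Row total (Line 2) = 95; column total (Major defect) = 73; N = 259.
Expected count E = 95 × 73 / 259 = 26.7761.
Contribution = (O − E)²/E = (26 − 26.7761)² / 26.7761 = 0.022.

0.022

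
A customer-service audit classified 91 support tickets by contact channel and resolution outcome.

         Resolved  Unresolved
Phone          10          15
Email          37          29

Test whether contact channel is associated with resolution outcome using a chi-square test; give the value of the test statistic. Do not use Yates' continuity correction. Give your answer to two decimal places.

1.87

Row totals: 25, 66. Column totals: 47, 44. Grand total N = 91.
Expected counts (row total × column total / N):
  Phone, Resolved: 25×47/91 = 12.912
  Phone, Unresolved: 25×44/91 = 12.088
  Email, Resolved: 66×47/91 = 34.088
  Email, Unresolved: 66×44/91 = 31.912
Contributions (O − E)²/E:
  (10 − 12.912)²/12.912 = 0.6567
  (15 − 12.088)²/12.088 = 0.7015
  (37 − 34.088)²/34.088 = 0.2488
  (29 − 31.912)²/31.912 = 0.2657
χ² = 0.6567 + 0.7015 + 0.2488 + 0.2657 = 1.87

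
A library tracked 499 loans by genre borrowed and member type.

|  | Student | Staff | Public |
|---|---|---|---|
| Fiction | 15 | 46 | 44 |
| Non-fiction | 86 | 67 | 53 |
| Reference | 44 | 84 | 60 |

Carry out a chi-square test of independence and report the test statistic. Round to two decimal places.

Row totals: 105, 206, 188. Column totals: 145, 197, 157. Grand total N = 499.
Expected counts (row total × column total / N):
  Fiction, Student: 105×145/499 = 30.5110
  Fiction, Staff: 105×197/499 = 41.4529
  Fiction, Public: 105×157/499 = 33.0361
  Non-fiction, Student: 206×145/499 = 59.8597
  Non-fiction, Staff: 206×197/499 = 81.3267
  Non-fiction, Public: 206×157/499 = 64.8136
  Reference, Student: 188×145/499 = 54.6293
  Reference, Staff: 188×197/499 = 74.2204
  Reference, Public: 188×157/499 = 59.1503
Contributions (O − E)²/E:
  (15 − 30.5110)²/30.5110 = 7.8854
  (46 − 41.4529)²/41.4529 = 0.4988
  (44 − 33.0361)²/33.0361 = 3.6387
  (86 − 59.8597)²/59.8597 = 11.4153
  (67 − 81.3267)²/81.3267 = 2.5238
  (53 − 64.8136)²/64.8136 = 2.1533
  (44 − 54.6293)²/54.6293 = 2.0682
  (84 − 74.2204)²/74.2204 = 1.2886
  (60 − 59.1503)²/59.1503 = 0.0122
χ² = 7.8854 + 0.4988 + 3.6387 + 11.4153 + 2.5238 + 2.1533 + 2.0682 + 1.2886 + 0.0122 = 31.48

31.48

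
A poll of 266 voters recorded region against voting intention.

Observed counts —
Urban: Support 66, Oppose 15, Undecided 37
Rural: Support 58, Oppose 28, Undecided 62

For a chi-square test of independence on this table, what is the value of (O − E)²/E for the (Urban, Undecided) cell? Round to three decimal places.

1.090

Row total (Urban) = 118; column total (Undecided) = 99; N = 266.
Expected count E = 118 × 99 / 266 = 43.9173.
Contribution = (O − E)²/E = (37 − 43.9173)² / 43.9173 = 1.090.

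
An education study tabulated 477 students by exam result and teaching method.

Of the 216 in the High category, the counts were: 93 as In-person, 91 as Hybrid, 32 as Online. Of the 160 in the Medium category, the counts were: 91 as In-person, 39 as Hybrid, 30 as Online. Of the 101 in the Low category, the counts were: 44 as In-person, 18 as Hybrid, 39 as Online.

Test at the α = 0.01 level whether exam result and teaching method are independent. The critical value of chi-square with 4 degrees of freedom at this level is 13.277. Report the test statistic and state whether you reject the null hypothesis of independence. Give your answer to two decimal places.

Row totals: 216, 160, 101. Column totals: 228, 148, 101. Grand total N = 477.
Expected counts (row total × column total / N):
  High, In-person: 216×228/477 = 103.245
  High, Hybrid: 216×148/477 = 67.019
  High, Online: 216×101/477 = 45.736
  Medium, In-person: 160×228/477 = 76.478
  Medium, Hybrid: 160×148/477 = 49.644
  Medium, Online: 160×101/477 = 33.878
  Low, In-person: 101×228/477 = 48.277
  Low, Hybrid: 101×148/477 = 31.338
  Low, Online: 101×101/477 = 21.386
Contributions (O − E)²/E:
  (93 − 103.245)²/103.245 = 1.0166
  (91 − 67.019)²/67.019 = 8.5810
  (32 − 45.736)²/45.736 = 4.1254
  (91 − 76.478)²/76.478 = 2.7575
  (39 − 49.644)²/49.644 = 2.2821
  (30 − 33.878)²/33.878 = 0.4439
  (44 − 48.277)²/48.277 = 0.3789
  (18 − 31.338)²/31.338 = 5.6769
  (39 − 21.386)²/21.386 = 14.5073
χ² = 1.0166 + 8.5810 + 4.1254 + 2.7575 + 2.2821 + 0.4439 + 0.3789 + 5.6769 + 14.5073 = 39.77
df = (3−1)(3−1) = 4. Since 39.77 > 13.277, reject the null hypothesis of independence at α = 0.01.

39.77; reject H₀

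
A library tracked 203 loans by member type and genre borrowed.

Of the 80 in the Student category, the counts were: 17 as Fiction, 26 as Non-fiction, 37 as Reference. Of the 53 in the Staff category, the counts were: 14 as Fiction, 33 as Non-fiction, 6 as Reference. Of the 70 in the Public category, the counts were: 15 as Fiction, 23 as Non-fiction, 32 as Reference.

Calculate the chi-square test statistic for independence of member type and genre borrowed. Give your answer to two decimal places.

Row totals: 80, 53, 70. Column totals: 46, 82, 75. Grand total N = 203.
Expected counts (row total × column total / N):
  Student, Fiction: 80×46/203 = 18.128
  Student, Non-fiction: 80×82/203 = 32.315
  Student, Reference: 80×75/203 = 29.557
  Staff, Fiction: 53×46/203 = 12.010
  Staff, Non-fiction: 53×82/203 = 21.409
  Staff, Reference: 53×75/203 = 19.581
  Public, Fiction: 70×46/203 = 15.862
  Public, Non-fiction: 70×82/203 = 28.276
  Public, Reference: 70×75/203 = 25.862
Contributions (O − E)²/E:
  (17 − 18.128)²/18.128 = 0.0702
  (26 − 32.315)²/32.315 = 1.2341
  (37 − 29.557)²/29.557 = 1.8743
  (14 − 12.010)²/12.010 = 0.3297
  (33 − 21.409)²/21.409 = 6.2755
  (6 − 19.581)²/19.581 = 9.4195
  (15 − 15.862)²/15.862 = 0.0468
  (23 − 28.276)²/28.276 = 0.9844
  (32 − 25.862)²/25.862 = 1.4568
χ² = 0.0702 + 1.2341 + 1.8743 + 0.3297 + 6.2755 + 9.4195 + 0.0468 + 0.9844 + 1.4568 = 21.69

21.69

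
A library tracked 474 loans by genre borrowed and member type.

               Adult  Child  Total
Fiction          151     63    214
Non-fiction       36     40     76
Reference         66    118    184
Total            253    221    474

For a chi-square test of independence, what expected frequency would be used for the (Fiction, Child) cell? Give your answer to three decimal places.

99.776

Row total (Fiction) = 214; column total (Child) = 221; grand total N = 474.
Expected count = (row total × column total) / N = 214 × 221 / 474 = 99.776.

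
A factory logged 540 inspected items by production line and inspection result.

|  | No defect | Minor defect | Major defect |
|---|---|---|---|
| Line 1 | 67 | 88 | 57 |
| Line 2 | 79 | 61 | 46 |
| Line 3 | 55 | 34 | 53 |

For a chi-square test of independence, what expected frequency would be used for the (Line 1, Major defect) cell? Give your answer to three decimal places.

Row total (Line 1) = 212; column total (Major defect) = 156; grand total N = 540.
Expected count = (row total × column total) / N = 212 × 156 / 540 = 61.244.

61.244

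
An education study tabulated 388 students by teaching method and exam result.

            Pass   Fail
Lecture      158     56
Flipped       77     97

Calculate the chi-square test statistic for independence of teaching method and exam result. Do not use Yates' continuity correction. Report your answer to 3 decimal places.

Row totals: 214, 174. Column totals: 235, 153. Grand total N = 388.
Expected counts (row total × column total / N):
  Lecture, Pass: 214×235/388 = 129.6134
  Lecture, Fail: 214×153/388 = 84.3866
  Flipped, Pass: 174×235/388 = 105.3866
  Flipped, Fail: 174×153/388 = 68.6134
Contributions (O − E)²/E:
  (158 − 129.6134)²/129.6134 = 6.2169
  (56 − 84.3866)²/84.3866 = 9.5489
  (77 − 105.3866)²/105.3866 = 7.6461
  (97 − 68.6134)²/68.6134 = 11.7440
χ² = 6.2169 + 9.5489 + 7.6461 + 11.7440 = 35.156

35.156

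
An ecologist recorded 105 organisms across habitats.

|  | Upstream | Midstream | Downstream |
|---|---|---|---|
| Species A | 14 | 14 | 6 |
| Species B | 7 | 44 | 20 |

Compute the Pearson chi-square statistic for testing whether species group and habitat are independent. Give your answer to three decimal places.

14.102

Row totals: 34, 71. Column totals: 21, 58, 26. Grand total N = 105.
Expected counts (row total × column total / N):
  Species A, Upstream: 34×21/105 = 6.8000
  Species A, Midstream: 34×58/105 = 18.7810
  Species A, Downstream: 34×26/105 = 8.4190
  Species B, Upstream: 71×21/105 = 14.2000
  Species B, Midstream: 71×58/105 = 39.2190
  Species B, Downstream: 71×26/105 = 17.5810
Contributions (O − E)²/E:
  (14 − 6.8000)²/6.8000 = 7.6235
  (14 − 18.7810)²/18.7810 = 1.2171
  (6 − 8.4190)²/8.4190 = 0.6950
  (7 − 14.2000)²/14.2000 = 3.6507
  (44 − 39.2190)²/39.2190 = 0.5828
  (20 − 17.5810)²/17.5810 = 0.3328
χ² = 7.6235 + 1.2171 + 0.6950 + 3.6507 + 0.5828 + 0.3328 = 14.102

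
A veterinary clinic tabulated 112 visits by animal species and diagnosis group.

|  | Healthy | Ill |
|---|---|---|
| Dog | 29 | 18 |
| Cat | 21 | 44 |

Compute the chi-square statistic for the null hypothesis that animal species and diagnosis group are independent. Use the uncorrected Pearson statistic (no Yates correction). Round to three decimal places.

Row totals: 47, 65. Column totals: 50, 62. Grand total N = 112.
Expected counts (row total × column total / N):
  Dog, Healthy: 47×50/112 = 20.9821
  Dog, Ill: 47×62/112 = 26.0179
  Cat, Healthy: 65×50/112 = 29.0179
  Cat, Ill: 65×62/112 = 35.9821
Contributions (O − E)²/E:
  (29 − 20.9821)²/20.9821 = 3.0639
  (18 − 26.0179)²/26.0179 = 2.4709
  (21 − 29.0179)²/29.0179 = 2.2154
  (44 − 35.9821)²/35.9821 = 1.7866
χ² = 3.0639 + 2.4709 + 2.2154 + 1.7866 = 9.537

9.537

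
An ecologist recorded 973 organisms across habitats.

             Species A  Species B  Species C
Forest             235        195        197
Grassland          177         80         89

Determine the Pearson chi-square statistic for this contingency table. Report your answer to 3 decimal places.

17.333

Row totals: 627, 346. Column totals: 412, 275, 286. Grand total N = 973.
Expected counts (row total × column total / N):
  Forest, Species A: 627×412/973 = 265.4923
  Forest, Species B: 627×275/973 = 177.2097
  Forest, Species C: 627×286/973 = 184.2980
  Grassland, Species A: 346×412/973 = 146.5077
  Grassland, Species B: 346×275/973 = 97.7903
  Grassland, Species C: 346×286/973 = 101.7020
Contributions (O − E)²/E:
  (235 − 265.4923)²/265.4923 = 3.5021
  (195 − 177.2097)²/177.2097 = 1.7860
  (197 − 184.2980)²/184.2980 = 0.8754
  (177 − 146.5077)²/146.5077 = 6.3463
  (80 − 97.7903)²/97.7903 = 3.2365
  (89 − 101.7020)²/101.7020 = 1.5864
χ² = 3.5021 + 1.7860 + 0.8754 + 6.3463 + 3.2365 + 1.5864 = 17.333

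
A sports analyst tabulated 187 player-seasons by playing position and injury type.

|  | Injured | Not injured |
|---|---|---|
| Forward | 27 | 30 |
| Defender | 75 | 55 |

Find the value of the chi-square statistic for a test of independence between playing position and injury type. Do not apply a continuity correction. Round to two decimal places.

Row totals: 57, 130. Column totals: 102, 85. Grand total N = 187.
Expected counts (row total × column total / N):
  Forward, Injured: 57×102/187 = 31.091
  Forward, Not injured: 57×85/187 = 25.909
  Defender, Injured: 130×102/187 = 70.909
  Defender, Not injured: 130×85/187 = 59.091
Contributions (O − E)²/E:
  (27 − 31.091)²/31.091 = 0.5383
  (30 − 25.909)²/25.909 = 0.6460
  (75 − 70.909)²/70.909 = 0.2360
  (55 − 59.091)²/59.091 = 0.2832
χ² = 0.5383 + 0.6460 + 0.2360 + 0.2832 = 1.70

1.70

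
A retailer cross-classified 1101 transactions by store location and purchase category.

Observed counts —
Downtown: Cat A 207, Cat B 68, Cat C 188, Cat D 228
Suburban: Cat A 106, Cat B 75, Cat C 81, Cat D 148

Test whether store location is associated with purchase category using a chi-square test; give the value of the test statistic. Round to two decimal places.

Row totals: 691, 410. Column totals: 313, 143, 269, 376. Grand total N = 1101.
Expected counts (row total × column total / N):
  Downtown, Cat A: 691×313/1101 = 196.442
  Downtown, Cat B: 691×143/1101 = 89.748
  Downtown, Cat C: 691×269/1101 = 168.827
  Downtown, Cat D: 691×376/1101 = 235.982
  Suburban, Cat A: 410×313/1101 = 116.558
  Suburban, Cat B: 410×143/1101 = 53.252
  Suburban, Cat C: 410×269/1101 = 100.173
  Suburban, Cat D: 410×376/1101 = 140.018
Contributions (O − E)²/E:
  (207 − 196.442)²/196.442 = 0.5675
  (68 − 89.748)²/89.748 = 5.2700
  (188 − 168.827)²/168.827 = 2.1774
  (228 − 235.982)²/235.982 = 0.2700
  (106 − 116.558)²/116.558 = 0.9564
  (75 − 53.252)²/53.252 = 8.8818
  (81 − 100.173)²/100.173 = 3.6697
  (148 − 140.018)²/140.018 = 0.4550
χ² = 0.5675 + 5.2700 + 2.1774 + 0.2700 + 0.9564 + 8.8818 + 3.6697 + 0.4550 = 22.25

22.25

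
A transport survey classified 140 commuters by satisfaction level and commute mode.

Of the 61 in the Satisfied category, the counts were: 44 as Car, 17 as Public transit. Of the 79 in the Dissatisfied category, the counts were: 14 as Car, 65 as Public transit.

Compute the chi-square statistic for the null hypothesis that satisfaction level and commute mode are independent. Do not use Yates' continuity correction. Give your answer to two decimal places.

Row totals: 61, 79. Column totals: 58, 82. Grand total N = 140.
Expected counts (row total × column total / N):
  Satisfied, Car: 61×58/140 = 25.2714
  Satisfied, Public transit: 61×82/140 = 35.7286
  Dissatisfied, Car: 79×58/140 = 32.7286
  Dissatisfied, Public transit: 79×82/140 = 46.2714
Contributions (O − E)²/E:
  (44 − 25.2714)²/25.2714 = 13.8797
  (17 − 35.7286)²/35.7286 = 9.8174
  (14 − 32.7286)²/32.7286 = 10.7172
  (65 − 46.2714)²/46.2714 = 7.5805
χ² = 13.8797 + 9.8174 + 10.7172 + 7.5805 = 41.99

41.99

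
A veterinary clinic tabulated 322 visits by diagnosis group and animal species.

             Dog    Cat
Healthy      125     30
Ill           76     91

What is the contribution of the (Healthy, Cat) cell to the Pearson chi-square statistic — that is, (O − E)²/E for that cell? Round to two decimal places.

13.70

Row total (Healthy) = 155; column total (Cat) = 121; N = 322.
Expected count E = 155 × 121 / 322 = 58.245.
Contribution = (O − E)²/E = (30 − 58.245)² / 58.245 = 13.70.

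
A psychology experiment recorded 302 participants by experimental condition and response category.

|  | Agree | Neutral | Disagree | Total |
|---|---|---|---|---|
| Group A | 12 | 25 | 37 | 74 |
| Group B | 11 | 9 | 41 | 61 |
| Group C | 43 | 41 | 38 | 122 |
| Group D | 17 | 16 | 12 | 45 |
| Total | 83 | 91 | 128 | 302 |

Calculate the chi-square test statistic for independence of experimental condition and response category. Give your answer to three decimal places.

Grand total N = 302.
Expected counts (row total × column total / N):
  Group A, Agree: 74×83/302 = 20.3377
  Group A, Neutral: 74×91/302 = 22.2980
  Group A, Disagree: 74×128/302 = 31.3642
  Group B, Agree: 61×83/302 = 16.7649
  Group B, Neutral: 61×91/302 = 18.3808
  Group B, Disagree: 61×128/302 = 25.8543
  Group C, Agree: 122×83/302 = 33.5298
  Group C, Neutral: 122×91/302 = 36.7616
  Group C, Disagree: 122×128/302 = 51.7086
  Group D, Agree: 45×83/302 = 12.3675
  Group D, Neutral: 45×91/302 = 13.5596
  Group D, Disagree: 45×128/302 = 19.0728
Contributions (O − E)²/E:
  (12 − 20.3377)²/20.3377 = 3.4181
  (25 − 22.2980)²/22.2980 = 0.3274
  (37 − 31.3642)²/31.3642 = 1.0127
  (11 − 16.7649)²/16.7649 = 1.9824
  (9 − 18.3808)²/18.3808 = 4.7876
  (41 − 25.8543)²/25.8543 = 8.8725
  (43 − 33.5298)²/33.5298 = 2.6748
  (41 − 36.7616)²/36.7616 = 0.4887
  (38 − 51.7086)²/51.7086 = 3.6343
  (17 − 12.3675)²/12.3675 = 1.7352
  (16 − 13.5596)²/13.5596 = 0.4392
  (12 − 19.0728)²/19.0728 = 2.6228
χ² = 3.4181 + 0.3274 + 1.0127 + 1.9824 + 4.7876 + 8.8725 + 2.6748 + 0.4887 + 3.6343 + 1.7352 + 0.4392 + 2.6228 = 31.996

31.996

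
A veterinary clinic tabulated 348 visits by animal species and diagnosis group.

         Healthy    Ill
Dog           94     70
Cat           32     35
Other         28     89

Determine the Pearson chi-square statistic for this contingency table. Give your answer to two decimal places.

Row totals: 164, 67, 117. Column totals: 154, 194. Grand total N = 348.
Expected counts (row total × column total / N):
  Dog, Healthy: 164×154/348 = 72.5747
  Dog, Ill: 164×194/348 = 91.4253
  Cat, Healthy: 67×154/348 = 29.6494
  Cat, Ill: 67×194/348 = 37.3506
  Other, Healthy: 117×154/348 = 51.7759
  Other, Ill: 117×194/348 = 65.2241
Contributions (O − E)²/E:
  (94 − 72.5747)²/72.5747 = 6.3251
  (70 − 91.4253)²/91.4253 = 5.0210
  (32 − 29.6494)²/29.6494 = 0.1864
  (35 − 37.3506)²/37.3506 = 0.1479
  (28 − 51.7759)²/51.7759 = 10.9181
  (89 − 65.2241)²/65.2241 = 8.6669
χ² = 6.3251 + 5.0210 + 0.1864 + 0.1479 + 10.9181 + 8.6669 = 31.27

31.27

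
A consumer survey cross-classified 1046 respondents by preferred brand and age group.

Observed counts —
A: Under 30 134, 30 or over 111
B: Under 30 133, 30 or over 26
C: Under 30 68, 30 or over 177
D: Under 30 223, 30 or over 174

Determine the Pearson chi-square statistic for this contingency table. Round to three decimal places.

Row totals: 245, 159, 245, 397. Column totals: 558, 488. Grand total N = 1046.
Expected counts (row total × column total / N):
  A, Under 30: 245×558/1046 = 130.6979
  A, 30 or over: 245×488/1046 = 114.3021
  B, Under 30: 159×558/1046 = 84.8203
  B, 30 or over: 159×488/1046 = 74.1797
  C, Under 30: 245×558/1046 = 130.6979
  C, 30 or over: 245×488/1046 = 114.3021
  D, Under 30: 397×558/1046 = 211.7839
  D, 30 or over: 397×488/1046 = 185.2161
Contributions (O − E)²/E:
  (134 − 130.6979)²/130.6979 = 0.0834
  (111 − 114.3021)²/114.3021 = 0.0954
  (133 − 84.8203)²/84.8203 = 27.3671
  (26 − 74.1797)²/74.1797 = 31.2927
  (68 − 130.6979)²/130.6979 = 30.0772
  (177 − 114.3021)²/114.3021 = 34.3916
  (223 − 211.7839)²/211.7839 = 0.5940
  (174 − 185.2161)²/185.2161 = 0.6792
χ² = 0.0834 + 0.0954 + 27.3671 + 31.2927 + 30.0772 + 34.3916 + 0.5940 + 0.6792 = 124.581

124.581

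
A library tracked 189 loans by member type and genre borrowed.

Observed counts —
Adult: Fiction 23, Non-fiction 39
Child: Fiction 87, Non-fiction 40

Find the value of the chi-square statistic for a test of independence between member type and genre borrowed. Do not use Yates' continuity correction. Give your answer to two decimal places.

Row totals: 62, 127. Column totals: 110, 79. Grand total N = 189.
Expected counts (row total × column total / N):
  Adult, Fiction: 62×110/189 = 36.085
  Adult, Non-fiction: 62×79/189 = 25.915
  Child, Fiction: 127×110/189 = 73.915
  Child, Non-fiction: 127×79/189 = 53.085
Contributions (O − E)²/E:
  (23 − 36.085)²/36.085 = 4.7448
  (39 − 25.915)²/25.915 = 6.6069
  (87 − 73.915)²/73.915 = 2.3164
  (40 − 53.085)²/53.085 = 3.2253
χ² = 4.7448 + 6.6069 + 2.3164 + 3.2253 = 16.89

16.89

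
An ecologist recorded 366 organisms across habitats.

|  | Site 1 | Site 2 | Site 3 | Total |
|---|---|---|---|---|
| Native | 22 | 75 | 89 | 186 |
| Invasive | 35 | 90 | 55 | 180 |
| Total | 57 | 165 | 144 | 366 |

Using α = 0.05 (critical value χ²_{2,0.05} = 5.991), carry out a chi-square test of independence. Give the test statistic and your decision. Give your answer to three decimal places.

Grand total N = 366.
Expected counts (row total × column total / N):
  Native, Site 1: 186×57/366 = 28.9672
  Native, Site 2: 186×165/366 = 83.8525
  Native, Site 3: 186×144/366 = 73.1803
  Invasive, Site 1: 180×57/366 = 28.0328
  Invasive, Site 2: 180×165/366 = 81.1475
  Invasive, Site 3: 180×144/366 = 70.8197
Contributions (O − E)²/E:
  (22 − 28.9672)²/28.9672 = 1.6758
  (75 − 83.8525)²/83.8525 = 0.9346
  (89 − 73.1803)²/73.1803 = 3.4198
  (35 − 28.0328)²/28.0328 = 1.7316
  (90 − 81.1475)²/81.1475 = 0.9657
  (55 − 70.8197)²/70.8197 = 3.5338
χ² = 1.6758 + 0.9346 + 3.4198 + 1.7316 + 0.9657 + 3.5338 = 12.261
df = (2−1)(3−1) = 2. Since 12.261 > 5.991, reject the null hypothesis of independence at α = 0.05.

12.261; reject H₀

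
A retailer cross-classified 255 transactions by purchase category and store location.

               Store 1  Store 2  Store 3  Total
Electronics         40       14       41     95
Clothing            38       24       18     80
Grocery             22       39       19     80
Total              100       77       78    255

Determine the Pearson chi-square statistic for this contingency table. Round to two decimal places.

Grand total N = 255.
Expected counts (row total × column total / N):
  Electronics, Store 1: 95×100/255 = 37.255
  Electronics, Store 2: 95×77/255 = 28.686
  Electronics, Store 3: 95×78/255 = 29.059
  Clothing, Store 1: 80×100/255 = 31.373
  Clothing, Store 2: 80×77/255 = 24.157
  Clothing, Store 3: 80×78/255 = 24.471
  Grocery, Store 1: 80×100/255 = 31.373
  Grocery, Store 2: 80×77/255 = 24.157
  Grocery, Store 3: 80×78/255 = 24.471
Contributions (O − E)²/E:
  (40 − 37.255)²/37.255 = 0.2023
  (14 − 28.686)²/28.686 = 7.5186
  (41 − 29.059)²/29.059 = 4.9068
  (38 − 31.373)²/31.373 = 1.3998
  (24 − 24.157)²/24.157 = 0.0010
  (18 − 24.471)²/24.471 = 1.7112
  (22 − 31.373)²/31.373 = 2.8003
  (39 − 24.157)²/24.157 = 9.1201
  (19 − 24.471)²/24.471 = 1.2232
χ² = 0.2023 + 7.5186 + 4.9068 + 1.3998 + 0.0010 + 1.7112 + 2.8003 + 9.1201 + 1.2232 = 28.88

28.88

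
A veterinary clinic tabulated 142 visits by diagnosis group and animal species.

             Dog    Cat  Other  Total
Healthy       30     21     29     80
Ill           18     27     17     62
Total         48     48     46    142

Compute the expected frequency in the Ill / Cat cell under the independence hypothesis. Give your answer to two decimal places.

Row total (Ill) = 62; column total (Cat) = 48; grand total N = 142.
Expected count = (row total × column total) / N = 62 × 48 / 142 = 20.96.

20.96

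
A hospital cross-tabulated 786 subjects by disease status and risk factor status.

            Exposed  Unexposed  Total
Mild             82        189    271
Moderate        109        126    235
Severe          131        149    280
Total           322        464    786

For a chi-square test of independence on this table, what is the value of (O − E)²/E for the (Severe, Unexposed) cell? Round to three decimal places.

Row total (Severe) = 280; column total (Unexposed) = 464; N = 786.
Expected count E = 280 × 464 / 786 = 165.2926.
Contribution = (O − E)²/E = (149 − 165.2926)² / 165.2926 = 1.606.

1.606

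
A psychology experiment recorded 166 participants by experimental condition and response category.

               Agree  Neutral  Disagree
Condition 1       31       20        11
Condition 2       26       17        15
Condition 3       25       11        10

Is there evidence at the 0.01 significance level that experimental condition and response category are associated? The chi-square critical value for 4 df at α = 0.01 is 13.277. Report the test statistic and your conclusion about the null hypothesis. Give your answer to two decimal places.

Row totals: 62, 58, 46. Column totals: 82, 48, 36. Grand total N = 166.
Expected counts (row total × column total / N):
  Condition 1, Agree: 62×82/166 = 30.627
  Condition 1, Neutral: 62×48/166 = 17.928
  Condition 1, Disagree: 62×36/166 = 13.446
  Condition 2, Agree: 58×82/166 = 28.651
  Condition 2, Neutral: 58×48/166 = 16.771
  Condition 2, Disagree: 58×36/166 = 12.578
  Condition 3, Agree: 46×82/166 = 22.723
  Condition 3, Neutral: 46×48/166 = 13.301
  Condition 3, Disagree: 46×36/166 = 9.976
Contributions (O − E)²/E:
  (31 − 30.627)²/30.627 = 0.0045
  (20 − 17.928)²/17.928 = 0.2395
  (11 − 13.446)²/13.446 = 0.4450
  (26 − 28.651)²/28.651 = 0.2453
  (17 − 16.771)²/16.771 = 0.0031
  (15 − 12.578)²/12.578 = 0.4664
  (25 − 22.723)²/22.723 = 0.2282
  (11 − 13.301)²/13.301 = 0.3981
  (10 − 9.976)²/9.976 = 0.0001
χ² = 0.0045 + 0.2395 + 0.4450 + 0.2453 + 0.0031 + 0.4664 + 0.2282 + 0.3981 + 0.0001 = 2.03
df = (3−1)(3−1) = 4. Since 2.03 < 13.277, fail to reject the null hypothesis of independence at α = 0.01.

2.03; fail to reject H₀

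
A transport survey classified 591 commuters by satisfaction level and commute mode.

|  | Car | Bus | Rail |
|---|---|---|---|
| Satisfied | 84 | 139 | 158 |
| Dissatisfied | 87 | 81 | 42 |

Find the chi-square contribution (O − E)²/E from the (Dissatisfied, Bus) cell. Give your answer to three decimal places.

Row total (Dissatisfied) = 210; column total (Bus) = 220; N = 591.
Expected count E = 210 × 220 / 591 = 78.1726.
Contribution = (O − E)²/E = (81 − 78.1726)² / 78.1726 = 0.102.

0.102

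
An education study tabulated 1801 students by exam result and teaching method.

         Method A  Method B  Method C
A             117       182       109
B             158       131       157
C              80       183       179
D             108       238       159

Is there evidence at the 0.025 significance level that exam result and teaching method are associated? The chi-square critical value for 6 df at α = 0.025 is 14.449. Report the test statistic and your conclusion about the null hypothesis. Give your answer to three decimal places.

65.198; reject H₀

Row totals: 408, 446, 442, 505. Column totals: 463, 734, 604. Grand total N = 1801.
Expected counts (row total × column total / N):
  A, Method A: 408×463/1801 = 104.8884
  A, Method B: 408×734/1801 = 166.2810
  A, Method C: 408×604/1801 = 136.8306
  B, Method A: 446×463/1801 = 114.6574
  B, Method B: 446×734/1801 = 181.7679
  B, Method C: 446×604/1801 = 149.5747
  C, Method A: 442×463/1801 = 113.6291
  C, Method B: 442×734/1801 = 180.1377
  C, Method C: 442×604/1801 = 148.2332
  D, Method A: 505×463/1801 = 129.8251
  D, Method B: 505×734/1801 = 205.8134
  D, Method C: 505×604/1801 = 169.3615
Contributions (O − E)²/E:
  (117 − 104.8884)²/104.8884 = 1.3985
  (182 − 166.2810)²/166.2810 = 1.4860
  (109 − 136.8306)²/136.8306 = 5.6606
  (158 − 114.6574)²/114.6574 = 16.3843
  (131 − 181.7679)²/181.7679 = 14.1795
  (157 − 149.5747)²/149.5747 = 0.3686
  (80 − 113.6291)²/113.6291 = 9.9527
  (183 − 180.1377)²/180.1377 = 0.0455
  (179 − 148.2332)²/148.2332 = 6.3859
  (108 − 129.8251)²/129.8251 = 3.6691
  (238 − 205.8134)²/205.8134 = 5.0336
  (159 − 169.3615)²/169.3615 = 0.6339
χ² = 1.3985 + 1.4860 + 5.6606 + 16.3843 + 14.1795 + 0.3686 + 9.9527 + 0.0455 + 6.3859 + 3.6691 + 5.0336 + 0.6339 = 65.198
df = (4−1)(3−1) = 6. Since 65.198 > 14.449, reject the null hypothesis of independence at α = 0.025.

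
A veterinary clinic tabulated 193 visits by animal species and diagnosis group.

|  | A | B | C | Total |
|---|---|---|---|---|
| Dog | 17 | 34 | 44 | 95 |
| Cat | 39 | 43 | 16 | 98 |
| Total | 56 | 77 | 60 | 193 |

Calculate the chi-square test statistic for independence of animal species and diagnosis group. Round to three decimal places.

Grand total N = 193.
Expected counts (row total × column total / N):
  Dog, A: 95×56/193 = 27.5648
  Dog, B: 95×77/193 = 37.9016
  Dog, C: 95×60/193 = 29.5337
  Cat, A: 98×56/193 = 28.4352
  Cat, B: 98×77/193 = 39.0984
  Cat, C: 98×60/193 = 30.4663
Contributions (O − E)²/E:
  (17 − 27.5648)²/27.5648 = 4.0492
  (34 − 37.9016)²/37.9016 = 0.4016
  (44 − 29.5337)²/29.5337 = 7.0859
  (39 − 28.4352)²/28.4352 = 3.9252
  (43 − 39.0984)²/39.0984 = 0.3893
  (16 − 30.4663)²/30.4663 = 6.8690
χ² = 4.0492 + 0.4016 + 7.0859 + 3.9252 + 0.3893 + 6.8690 = 22.720

22.720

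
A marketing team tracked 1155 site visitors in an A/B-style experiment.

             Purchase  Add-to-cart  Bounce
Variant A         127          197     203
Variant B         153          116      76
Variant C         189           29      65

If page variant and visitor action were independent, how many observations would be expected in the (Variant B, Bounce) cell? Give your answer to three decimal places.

Row total (Variant B) = 345; column total (Bounce) = 344; grand total N = 1155.
Expected count = (row total × column total) / N = 345 × 344 / 1155 = 102.753.

102.753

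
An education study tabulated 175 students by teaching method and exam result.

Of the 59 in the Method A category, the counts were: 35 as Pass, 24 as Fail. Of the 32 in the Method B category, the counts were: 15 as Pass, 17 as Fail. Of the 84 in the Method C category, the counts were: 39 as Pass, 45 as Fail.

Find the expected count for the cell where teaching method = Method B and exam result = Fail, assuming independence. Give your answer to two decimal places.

15.73

Row total (Method B) = 32; column total (Fail) = 86; grand total N = 175.
Expected count = (row total × column total) / N = 32 × 86 / 175 = 15.73.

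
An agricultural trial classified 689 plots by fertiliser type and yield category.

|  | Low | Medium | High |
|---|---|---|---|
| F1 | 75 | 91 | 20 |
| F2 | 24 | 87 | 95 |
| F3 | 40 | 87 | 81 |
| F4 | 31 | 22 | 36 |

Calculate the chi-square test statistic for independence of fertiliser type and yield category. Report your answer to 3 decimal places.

Row totals: 186, 206, 208, 89. Column totals: 170, 287, 232. Grand total N = 689.
Expected counts (row total × column total / N):
  F1, Low: 186×170/689 = 45.8926
  F1, Medium: 186×287/689 = 77.4775
  F1, High: 186×232/689 = 62.6299
  F2, Low: 206×170/689 = 50.8273
  F2, Medium: 206×287/689 = 85.8084
  F2, High: 206×232/689 = 69.3643
  F3, Low: 208×170/689 = 51.3208
  F3, Medium: 208×287/689 = 86.6415
  F3, High: 208×232/689 = 70.0377
  F4, Low: 89×170/689 = 21.9594
  F4, Medium: 89×287/689 = 37.0726
  F4, High: 89×232/689 = 29.9681
Contributions (O − E)²/E:
  (75 − 45.8926)²/45.8926 = 18.4614
  (91 − 77.4775)²/77.4775 = 2.3601
  (20 − 62.6299)²/62.6299 = 29.0166
  (24 − 50.8273)²/50.8273 = 14.1598
  (87 − 85.8084)²/85.8084 = 0.0165
  (95 − 69.3643)²/69.3643 = 9.4745
  (40 − 51.3208)²/51.3208 = 2.4972
  (87 − 86.6415)²/86.6415 = 0.0015
  (81 − 70.0377)²/70.0377 = 1.7158
  (31 − 21.9594)²/21.9594 = 3.7220
  (22 − 37.0726)²/37.0726 = 6.1281
  (36 − 29.9681)²/29.9681 = 1.2141
χ² = 18.4614 + 2.3601 + 29.0166 + 14.1598 + 0.0165 + 9.4745 + 2.4972 + 0.0015 + 1.7158 + 3.7220 + 6.1281 + 1.2141 = 88.768

88.768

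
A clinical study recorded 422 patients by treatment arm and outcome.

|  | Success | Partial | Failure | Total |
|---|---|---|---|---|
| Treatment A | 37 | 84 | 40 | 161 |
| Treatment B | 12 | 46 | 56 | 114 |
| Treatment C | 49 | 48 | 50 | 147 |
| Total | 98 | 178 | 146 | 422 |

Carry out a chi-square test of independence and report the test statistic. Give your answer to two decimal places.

32.85

Grand total N = 422.
Expected counts (row total × column total / N):
  Treatment A, Success: 161×98/422 = 37.389
  Treatment A, Partial: 161×178/422 = 67.910
  Treatment A, Failure: 161×146/422 = 55.701
  Treatment B, Success: 114×98/422 = 26.474
  Treatment B, Partial: 114×178/422 = 48.085
  Treatment B, Failure: 114×146/422 = 39.441
  Treatment C, Success: 147×98/422 = 34.137
  Treatment C, Partial: 147×178/422 = 62.005
  Treatment C, Failure: 147×146/422 = 50.858
Contributions (O − E)²/E:
  (37 − 37.389)²/37.389 = 0.0040
  (84 − 67.910)²/67.910 = 3.8122
  (40 − 55.701)²/55.701 = 4.4258
  (12 − 26.474)²/26.474 = 7.9133
  (46 − 48.085)²/48.085 = 0.0904
  (56 − 39.441)²/39.441 = 6.9522
  (49 − 34.137)²/34.137 = 6.4712
  (48 − 62.005)²/62.005 = 3.1633
  (50 − 50.858)²/50.858 = 0.0145
χ² = 0.0040 + 3.8122 + 4.4258 + 7.9133 + 0.0904 + 6.9522 + 6.4712 + 3.1633 + 0.0145 = 32.85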